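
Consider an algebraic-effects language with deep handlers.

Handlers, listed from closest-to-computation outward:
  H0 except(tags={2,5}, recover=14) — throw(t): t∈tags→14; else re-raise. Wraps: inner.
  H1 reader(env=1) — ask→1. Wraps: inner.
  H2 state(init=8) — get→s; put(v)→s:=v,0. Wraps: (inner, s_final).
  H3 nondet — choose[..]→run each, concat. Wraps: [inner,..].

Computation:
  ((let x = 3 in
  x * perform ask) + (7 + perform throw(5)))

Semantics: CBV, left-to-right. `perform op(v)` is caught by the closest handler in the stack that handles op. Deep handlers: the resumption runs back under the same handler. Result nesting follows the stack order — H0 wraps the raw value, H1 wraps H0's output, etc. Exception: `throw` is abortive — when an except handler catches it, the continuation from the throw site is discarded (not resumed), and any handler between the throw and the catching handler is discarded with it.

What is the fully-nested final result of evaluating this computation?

Answer: [(14, 8)]

Evaluation trace:
ask @ H1 ⇒ 1
throw(5) @ H0 caught ⇒ 14
H1 returns 14
H2 returns (14, 8)
H3 returns [(14, 8)]
= [(14, 8)]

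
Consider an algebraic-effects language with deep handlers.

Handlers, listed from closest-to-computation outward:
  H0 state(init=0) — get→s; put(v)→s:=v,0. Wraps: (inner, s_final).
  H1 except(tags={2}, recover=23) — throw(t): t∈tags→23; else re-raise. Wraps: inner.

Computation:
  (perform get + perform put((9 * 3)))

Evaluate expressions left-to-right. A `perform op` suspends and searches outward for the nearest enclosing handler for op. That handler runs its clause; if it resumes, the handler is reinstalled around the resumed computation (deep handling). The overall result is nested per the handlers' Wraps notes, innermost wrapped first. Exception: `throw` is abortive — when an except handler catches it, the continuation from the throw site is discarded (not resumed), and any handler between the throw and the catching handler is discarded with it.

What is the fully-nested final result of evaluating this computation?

Answer: (0, 27)

Working:
get @ H0 ⇒ 0
put(27) @ H0 ⇒ s:=27
H0 returns (0, 27)
H1 returns (0, 27)
= (0, 27)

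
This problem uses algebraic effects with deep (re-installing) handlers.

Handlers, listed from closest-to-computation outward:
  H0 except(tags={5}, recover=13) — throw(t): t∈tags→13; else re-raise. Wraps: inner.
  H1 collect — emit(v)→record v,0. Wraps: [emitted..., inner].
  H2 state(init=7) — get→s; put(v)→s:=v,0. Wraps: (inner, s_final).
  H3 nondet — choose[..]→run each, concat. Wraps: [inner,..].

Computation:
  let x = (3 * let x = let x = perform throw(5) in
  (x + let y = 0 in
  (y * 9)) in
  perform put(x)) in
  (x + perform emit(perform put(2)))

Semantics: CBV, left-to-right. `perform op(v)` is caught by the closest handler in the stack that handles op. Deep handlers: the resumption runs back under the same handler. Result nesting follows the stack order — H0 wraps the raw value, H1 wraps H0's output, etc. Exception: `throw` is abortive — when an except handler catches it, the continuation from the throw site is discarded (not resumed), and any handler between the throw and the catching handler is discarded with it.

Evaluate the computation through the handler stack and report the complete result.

Answer: [([13], 7)]

Working:
throw(5) @ H0 caught ⇒ 13
H1 returns [13]
H2 returns ([13], 7)
H3 returns [([13], 7)]
= [([13], 7)]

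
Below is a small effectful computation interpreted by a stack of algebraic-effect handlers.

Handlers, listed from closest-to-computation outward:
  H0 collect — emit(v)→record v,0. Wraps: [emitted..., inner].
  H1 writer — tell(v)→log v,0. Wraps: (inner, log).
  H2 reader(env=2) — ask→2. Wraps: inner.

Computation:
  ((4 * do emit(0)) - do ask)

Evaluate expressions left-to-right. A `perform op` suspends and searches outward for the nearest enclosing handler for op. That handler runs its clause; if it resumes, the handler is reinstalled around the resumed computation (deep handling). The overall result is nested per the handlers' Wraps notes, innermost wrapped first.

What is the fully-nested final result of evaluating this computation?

Step-by-step:
emit(0) @ H0 ⇒ out+=0
ask @ H2 ⇒ 2
H0 returns [0, -2]
H1 returns ([0, -2], ())
H2 returns ([0, -2], ())
= ([0, -2], ())

Answer: ([0, -2], ())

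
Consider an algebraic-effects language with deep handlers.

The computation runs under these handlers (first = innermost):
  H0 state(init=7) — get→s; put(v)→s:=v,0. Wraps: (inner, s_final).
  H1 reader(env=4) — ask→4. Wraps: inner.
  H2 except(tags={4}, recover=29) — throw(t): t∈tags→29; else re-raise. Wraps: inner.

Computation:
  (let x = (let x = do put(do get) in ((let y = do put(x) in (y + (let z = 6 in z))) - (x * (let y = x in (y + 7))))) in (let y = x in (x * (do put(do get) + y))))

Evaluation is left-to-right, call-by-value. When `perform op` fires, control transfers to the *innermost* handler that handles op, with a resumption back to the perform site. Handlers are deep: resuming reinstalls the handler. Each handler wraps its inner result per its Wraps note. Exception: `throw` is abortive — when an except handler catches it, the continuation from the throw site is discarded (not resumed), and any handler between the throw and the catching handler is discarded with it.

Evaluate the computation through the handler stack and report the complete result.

Answer: (36, 0)

Step-by-step:
get @ H0 ⇒ 7
put(7) @ H0 ⇒ s:=7
put(0) @ H0 ⇒ s:=0
get @ H0 ⇒ 0
put(0) @ H0 ⇒ s:=0
H0 returns (36, 0)
H1 returns (36, 0)
H2 returns (36, 0)
= (36, 0)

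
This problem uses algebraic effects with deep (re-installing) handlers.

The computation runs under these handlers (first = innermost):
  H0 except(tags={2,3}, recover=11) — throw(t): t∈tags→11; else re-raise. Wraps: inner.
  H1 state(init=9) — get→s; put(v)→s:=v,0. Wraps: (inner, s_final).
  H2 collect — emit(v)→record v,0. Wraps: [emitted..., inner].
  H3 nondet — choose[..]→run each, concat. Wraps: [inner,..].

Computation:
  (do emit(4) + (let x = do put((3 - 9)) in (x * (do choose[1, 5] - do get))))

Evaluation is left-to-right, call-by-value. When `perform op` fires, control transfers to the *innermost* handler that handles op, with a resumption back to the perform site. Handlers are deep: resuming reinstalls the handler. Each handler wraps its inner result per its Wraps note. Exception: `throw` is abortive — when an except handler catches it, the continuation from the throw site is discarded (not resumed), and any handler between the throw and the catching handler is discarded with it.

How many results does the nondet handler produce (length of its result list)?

Answer: 2

Working:
emit(4) @ H2 ⇒ out+=4
put(-6) @ H1 ⇒ s:=-6
choose[1, 5] @ H3
  branch[0] choose=1:
    get @ H1 ⇒ -6
    H0 returns 0
    H1 returns (0, -6)
    H2 returns [4, (0, -6)]
    H3 returns [[4, (0, -6)]]
  branch[1] choose=5:
    get @ H1 ⇒ -6
    H0 returns 0
    H1 returns (0, -6)
    H2 returns [4, (0, -6)]
    H3 returns [[4, (0, -6)]]
= [[4, (0, -6)], [4, (0, -6)]]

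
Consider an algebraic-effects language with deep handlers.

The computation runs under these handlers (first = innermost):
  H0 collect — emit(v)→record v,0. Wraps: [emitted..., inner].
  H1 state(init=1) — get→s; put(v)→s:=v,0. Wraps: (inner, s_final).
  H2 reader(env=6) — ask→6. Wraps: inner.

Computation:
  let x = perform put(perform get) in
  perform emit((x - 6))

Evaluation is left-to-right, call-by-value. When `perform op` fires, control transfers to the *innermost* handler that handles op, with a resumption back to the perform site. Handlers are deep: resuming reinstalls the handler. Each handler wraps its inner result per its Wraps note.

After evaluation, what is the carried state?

Answer: 1

Step-by-step:
get @ H1 ⇒ 1
put(1) @ H1 ⇒ s:=1
emit(-6) @ H0 ⇒ out+=-6
H0 returns [-6, 0]
H1 returns ([-6, 0], 1)
H2 returns ([-6, 0], 1)
= ([-6, 0], 1)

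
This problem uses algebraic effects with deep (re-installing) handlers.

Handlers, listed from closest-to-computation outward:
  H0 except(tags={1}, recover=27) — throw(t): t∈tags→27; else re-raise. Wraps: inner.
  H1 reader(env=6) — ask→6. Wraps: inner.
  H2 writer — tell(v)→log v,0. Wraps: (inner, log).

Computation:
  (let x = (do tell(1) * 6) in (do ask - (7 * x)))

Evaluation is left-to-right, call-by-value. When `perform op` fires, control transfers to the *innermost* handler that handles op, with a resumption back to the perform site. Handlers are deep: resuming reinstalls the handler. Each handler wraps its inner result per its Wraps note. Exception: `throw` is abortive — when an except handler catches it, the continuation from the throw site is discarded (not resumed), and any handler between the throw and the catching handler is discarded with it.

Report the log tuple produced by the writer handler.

Evaluation trace:
tell(1) @ H2 ⇒ log+=1
ask @ H1 ⇒ 6
H0 returns 6
H1 returns 6
H2 returns (6, (1))
= (6, (1))

Answer: (1)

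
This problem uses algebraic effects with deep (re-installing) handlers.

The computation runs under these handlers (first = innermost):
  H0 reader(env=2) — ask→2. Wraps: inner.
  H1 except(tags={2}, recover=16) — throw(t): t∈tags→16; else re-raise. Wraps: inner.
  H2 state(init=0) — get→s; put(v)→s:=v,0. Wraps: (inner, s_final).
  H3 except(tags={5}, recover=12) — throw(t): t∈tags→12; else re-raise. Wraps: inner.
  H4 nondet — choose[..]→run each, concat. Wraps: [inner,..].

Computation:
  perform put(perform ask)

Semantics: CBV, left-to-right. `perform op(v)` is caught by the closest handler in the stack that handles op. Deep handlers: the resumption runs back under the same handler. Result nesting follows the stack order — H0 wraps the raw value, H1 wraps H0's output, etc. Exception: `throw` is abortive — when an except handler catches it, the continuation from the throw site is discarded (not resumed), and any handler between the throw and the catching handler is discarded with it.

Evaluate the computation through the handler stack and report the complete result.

Answer: [(0, 2)]

Working:
ask @ H0 ⇒ 2
put(2) @ H2 ⇒ s:=2
H0 returns 0
H1 returns 0
H2 returns (0, 2)
H3 returns (0, 2)
H4 returns [(0, 2)]
= [(0, 2)]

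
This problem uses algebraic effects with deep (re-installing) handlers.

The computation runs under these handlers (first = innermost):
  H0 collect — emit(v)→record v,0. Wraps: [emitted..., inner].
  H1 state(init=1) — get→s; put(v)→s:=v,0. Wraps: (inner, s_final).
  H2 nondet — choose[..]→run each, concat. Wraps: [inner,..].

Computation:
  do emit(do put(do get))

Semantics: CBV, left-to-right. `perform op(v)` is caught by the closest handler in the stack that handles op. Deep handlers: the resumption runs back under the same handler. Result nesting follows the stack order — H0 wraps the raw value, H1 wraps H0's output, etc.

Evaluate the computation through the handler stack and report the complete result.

Step-by-step:
get @ H1 ⇒ 1
put(1) @ H1 ⇒ s:=1
emit(0) @ H0 ⇒ out+=0
H0 returns [0, 0]
H1 returns ([0, 0], 1)
H2 returns [([0, 0], 1)]
= [([0, 0], 1)]

Answer: [([0, 0], 1)]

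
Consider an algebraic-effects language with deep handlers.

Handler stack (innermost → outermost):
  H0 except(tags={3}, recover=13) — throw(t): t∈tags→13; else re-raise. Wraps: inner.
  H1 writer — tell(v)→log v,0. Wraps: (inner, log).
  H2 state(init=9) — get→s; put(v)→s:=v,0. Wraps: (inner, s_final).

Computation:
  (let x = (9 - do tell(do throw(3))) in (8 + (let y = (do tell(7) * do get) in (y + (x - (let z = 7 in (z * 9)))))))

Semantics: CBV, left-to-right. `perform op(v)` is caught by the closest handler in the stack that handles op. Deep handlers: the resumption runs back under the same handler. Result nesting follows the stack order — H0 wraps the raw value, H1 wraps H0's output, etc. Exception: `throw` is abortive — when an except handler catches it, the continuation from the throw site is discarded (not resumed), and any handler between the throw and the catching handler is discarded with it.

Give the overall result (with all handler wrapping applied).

Answer: ((13, ()), 9)

Working:
throw(3) @ H0 caught ⇒ 13
H1 returns (13, ())
H2 returns ((13, ()), 9)
= ((13, ()), 9)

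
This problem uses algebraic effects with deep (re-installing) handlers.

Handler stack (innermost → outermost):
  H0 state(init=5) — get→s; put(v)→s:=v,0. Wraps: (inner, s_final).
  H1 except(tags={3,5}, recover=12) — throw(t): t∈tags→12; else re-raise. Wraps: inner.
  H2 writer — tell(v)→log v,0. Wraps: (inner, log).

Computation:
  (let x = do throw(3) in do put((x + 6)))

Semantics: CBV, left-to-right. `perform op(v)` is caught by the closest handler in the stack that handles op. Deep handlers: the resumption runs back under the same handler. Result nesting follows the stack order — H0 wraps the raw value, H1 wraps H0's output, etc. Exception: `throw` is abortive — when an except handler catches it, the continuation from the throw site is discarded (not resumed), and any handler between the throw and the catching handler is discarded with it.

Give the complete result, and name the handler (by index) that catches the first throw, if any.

Answer: (12, ()) ; first throw caught by: H1

Working:
throw(3) @ H1 caught ⇒ 12
H2 returns (12, ())
= (12, ())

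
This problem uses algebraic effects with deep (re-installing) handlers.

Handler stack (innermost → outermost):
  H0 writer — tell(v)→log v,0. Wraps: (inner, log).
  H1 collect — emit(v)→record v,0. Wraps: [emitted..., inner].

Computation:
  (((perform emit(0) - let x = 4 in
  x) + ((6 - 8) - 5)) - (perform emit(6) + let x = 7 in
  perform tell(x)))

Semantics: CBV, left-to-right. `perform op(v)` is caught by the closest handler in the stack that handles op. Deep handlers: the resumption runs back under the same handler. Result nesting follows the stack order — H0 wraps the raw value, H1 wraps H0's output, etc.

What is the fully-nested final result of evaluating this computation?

Answer: [0, 6, (-11, (7))]

Working:
emit(0) @ H1 ⇒ out+=0
emit(6) @ H1 ⇒ out+=6
tell(7) @ H0 ⇒ log+=7
H0 returns (-11, (7))
H1 returns [0, 6, (-11, (7))]
= [0, 6, (-11, (7))]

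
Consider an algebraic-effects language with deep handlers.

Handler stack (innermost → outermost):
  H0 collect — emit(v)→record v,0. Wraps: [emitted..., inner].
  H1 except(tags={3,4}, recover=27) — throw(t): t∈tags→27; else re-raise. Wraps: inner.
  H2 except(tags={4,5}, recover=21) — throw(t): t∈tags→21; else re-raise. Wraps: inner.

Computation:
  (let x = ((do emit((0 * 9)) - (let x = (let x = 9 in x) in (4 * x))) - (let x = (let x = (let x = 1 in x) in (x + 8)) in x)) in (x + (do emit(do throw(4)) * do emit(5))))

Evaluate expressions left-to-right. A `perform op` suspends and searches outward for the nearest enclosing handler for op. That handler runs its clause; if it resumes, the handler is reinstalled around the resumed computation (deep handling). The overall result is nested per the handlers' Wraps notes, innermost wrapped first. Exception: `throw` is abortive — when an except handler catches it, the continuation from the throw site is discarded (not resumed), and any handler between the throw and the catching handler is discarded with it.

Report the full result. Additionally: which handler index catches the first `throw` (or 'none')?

Answer: 27 ; first throw caught by: H1

Step-by-step:
emit(0) @ H0 ⇒ out+=0
throw(4) @ H1 caught ⇒ 27
H2 returns 27
= 27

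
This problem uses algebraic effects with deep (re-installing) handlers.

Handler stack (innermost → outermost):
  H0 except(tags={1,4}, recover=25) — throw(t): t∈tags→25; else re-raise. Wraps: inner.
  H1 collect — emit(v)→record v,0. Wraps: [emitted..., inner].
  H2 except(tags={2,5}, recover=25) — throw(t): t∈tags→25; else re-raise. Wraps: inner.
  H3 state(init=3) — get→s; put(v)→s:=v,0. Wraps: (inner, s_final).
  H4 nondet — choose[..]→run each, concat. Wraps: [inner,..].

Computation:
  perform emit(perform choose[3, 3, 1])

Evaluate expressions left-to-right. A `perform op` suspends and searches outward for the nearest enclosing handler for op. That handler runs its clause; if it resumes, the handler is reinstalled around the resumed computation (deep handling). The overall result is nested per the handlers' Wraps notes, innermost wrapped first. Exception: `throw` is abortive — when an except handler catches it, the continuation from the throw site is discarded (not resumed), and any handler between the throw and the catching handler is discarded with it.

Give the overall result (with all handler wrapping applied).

Working:
choose[3, 3, 1] @ H4
  branch[0] choose=3:
    emit(3) @ H1 ⇒ out+=3
    H0 returns 0
    H1 returns [3, 0]
    H2 returns [3, 0]
    H3 returns ([3, 0], 3)
    H4 returns [([3, 0], 3)]
  branch[1] choose=3:
    emit(3) @ H1 ⇒ out+=3
    H0 returns 0
    H1 returns [3, 0]
    H2 returns [3, 0]
    H3 returns ([3, 0], 3)
    H4 returns [([3, 0], 3)]
  branch[2] choose=1:
    emit(1) @ H1 ⇒ out+=1
    H0 returns 0
    H1 returns [1, 0]
    H2 returns [1, 0]
    H3 returns ([1, 0], 3)
    H4 returns [([1, 0], 3)]
= [([3, 0], 3), ([3, 0], 3), ([1, 0], 3)]

Answer: [([3, 0], 3), ([3, 0], 3), ([1, 0], 3)]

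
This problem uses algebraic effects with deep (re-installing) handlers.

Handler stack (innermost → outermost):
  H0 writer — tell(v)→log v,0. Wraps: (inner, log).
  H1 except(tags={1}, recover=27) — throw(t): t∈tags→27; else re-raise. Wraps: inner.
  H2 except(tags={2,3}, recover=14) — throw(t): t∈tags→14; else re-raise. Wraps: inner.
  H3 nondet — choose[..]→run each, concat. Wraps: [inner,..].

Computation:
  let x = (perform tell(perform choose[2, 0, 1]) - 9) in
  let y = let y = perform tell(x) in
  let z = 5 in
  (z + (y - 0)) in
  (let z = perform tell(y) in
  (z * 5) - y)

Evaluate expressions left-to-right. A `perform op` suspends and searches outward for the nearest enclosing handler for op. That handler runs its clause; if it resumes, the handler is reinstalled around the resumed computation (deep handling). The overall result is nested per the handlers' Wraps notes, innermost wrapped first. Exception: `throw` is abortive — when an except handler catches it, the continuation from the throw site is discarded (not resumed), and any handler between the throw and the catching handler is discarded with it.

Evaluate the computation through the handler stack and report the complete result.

Evaluation trace:
choose[2, 0, 1] @ H3
  branch[0] choose=2:
    tell(2) @ H0 ⇒ log+=2
    tell(-9) @ H0 ⇒ log+=-9
    tell(5) @ H0 ⇒ log+=5
    H0 returns (-5, (2, -9, 5))
    H1 returns (-5, (2, -9, 5))
    H2 returns (-5, (2, -9, 5))
    H3 returns [(-5, (2, -9, 5))]
  branch[1] choose=0:
    tell(0) @ H0 ⇒ log+=0
    tell(-9) @ H0 ⇒ log+=-9
    tell(5) @ H0 ⇒ log+=5
    H0 returns (-5, (0, -9, 5))
    H1 returns (-5, (0, -9, 5))
    H2 returns (-5, (0, -9, 5))
    H3 returns [(-5, (0, -9, 5))]
  branch[2] choose=1:
    tell(1) @ H0 ⇒ log+=1
    tell(-9) @ H0 ⇒ log+=-9
    tell(5) @ H0 ⇒ log+=5
    H0 returns (-5, (1, -9, 5))
    H1 returns (-5, (1, -9, 5))
    H2 returns (-5, (1, -9, 5))
    H3 returns [(-5, (1, -9, 5))]
= [(-5, (2, -9, 5)), (-5, (0, -9, 5)), (-5, (1, -9, 5))]

Answer: [(-5, (2, -9, 5)), (-5, (0, -9, 5)), (-5, (1, -9, 5))]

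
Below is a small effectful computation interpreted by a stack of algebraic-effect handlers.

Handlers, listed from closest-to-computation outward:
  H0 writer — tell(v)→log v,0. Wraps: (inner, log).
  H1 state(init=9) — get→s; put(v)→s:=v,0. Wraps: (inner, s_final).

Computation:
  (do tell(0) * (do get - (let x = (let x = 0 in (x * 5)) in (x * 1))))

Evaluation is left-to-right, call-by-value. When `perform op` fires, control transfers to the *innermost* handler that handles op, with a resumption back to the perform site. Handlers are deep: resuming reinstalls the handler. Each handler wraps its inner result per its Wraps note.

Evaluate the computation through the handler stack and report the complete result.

Answer: ((0, (0)), 9)

Evaluation trace:
tell(0) @ H0 ⇒ log+=0
get @ H1 ⇒ 9
H0 returns (0, (0))
H1 returns ((0, (0)), 9)
= ((0, (0)), 9)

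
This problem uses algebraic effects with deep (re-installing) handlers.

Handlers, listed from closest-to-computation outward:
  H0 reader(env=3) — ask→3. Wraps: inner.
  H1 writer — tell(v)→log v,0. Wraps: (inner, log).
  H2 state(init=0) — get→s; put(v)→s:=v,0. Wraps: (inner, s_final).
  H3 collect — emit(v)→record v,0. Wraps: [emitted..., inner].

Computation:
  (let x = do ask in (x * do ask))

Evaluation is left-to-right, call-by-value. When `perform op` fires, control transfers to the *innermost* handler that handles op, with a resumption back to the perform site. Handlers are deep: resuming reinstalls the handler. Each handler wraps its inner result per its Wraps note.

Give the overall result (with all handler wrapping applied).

Evaluation trace:
ask @ H0 ⇒ 3
ask @ H0 ⇒ 3
H0 returns 9
H1 returns (9, ())
H2 returns ((9, ()), 0)
H3 returns [((9, ()), 0)]
= [((9, ()), 0)]

Answer: [((9, ()), 0)]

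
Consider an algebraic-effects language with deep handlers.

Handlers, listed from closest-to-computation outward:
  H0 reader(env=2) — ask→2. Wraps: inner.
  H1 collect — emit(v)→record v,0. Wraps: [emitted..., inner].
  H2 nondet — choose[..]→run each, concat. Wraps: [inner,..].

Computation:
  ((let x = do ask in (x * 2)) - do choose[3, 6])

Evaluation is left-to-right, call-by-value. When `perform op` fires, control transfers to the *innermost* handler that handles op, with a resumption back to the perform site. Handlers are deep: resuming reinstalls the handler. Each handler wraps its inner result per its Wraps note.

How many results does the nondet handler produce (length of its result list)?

Working:
ask @ H0 ⇒ 2
choose[3, 6] @ H2
  branch[0] choose=3:
    H0 returns 1
    H1 returns [1]
    H2 returns [[1]]
  branch[1] choose=6:
    H0 returns -2
    H1 returns [-2]
    H2 returns [[-2]]
= [[1], [-2]]

Answer: 2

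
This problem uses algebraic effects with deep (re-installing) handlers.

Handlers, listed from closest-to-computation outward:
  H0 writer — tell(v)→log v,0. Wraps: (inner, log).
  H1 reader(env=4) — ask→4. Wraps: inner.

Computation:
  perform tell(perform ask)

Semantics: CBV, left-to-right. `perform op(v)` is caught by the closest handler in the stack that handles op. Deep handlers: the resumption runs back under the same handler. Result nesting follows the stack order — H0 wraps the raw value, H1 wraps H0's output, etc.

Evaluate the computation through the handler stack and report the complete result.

Step-by-step:
ask @ H1 ⇒ 4
tell(4) @ H0 ⇒ log+=4
H0 returns (0, (4))
H1 returns (0, (4))
= (0, (4))

Answer: (0, (4))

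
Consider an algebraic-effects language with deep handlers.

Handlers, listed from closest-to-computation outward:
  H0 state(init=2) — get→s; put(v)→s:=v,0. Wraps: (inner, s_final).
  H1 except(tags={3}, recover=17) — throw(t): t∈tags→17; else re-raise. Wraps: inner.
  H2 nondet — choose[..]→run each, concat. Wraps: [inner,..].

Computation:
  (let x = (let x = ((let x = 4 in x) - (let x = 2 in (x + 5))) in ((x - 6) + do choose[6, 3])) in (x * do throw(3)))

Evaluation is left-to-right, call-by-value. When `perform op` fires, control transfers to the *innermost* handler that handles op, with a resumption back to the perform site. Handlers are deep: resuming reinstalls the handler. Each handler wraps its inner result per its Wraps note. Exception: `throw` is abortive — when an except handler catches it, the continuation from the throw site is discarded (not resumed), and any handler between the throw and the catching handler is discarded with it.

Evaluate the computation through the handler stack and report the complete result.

Evaluation trace:
choose[6, 3] @ H2
  branch[0] choose=6:
    throw(3) @ H1 caught ⇒ 17
    H2 returns [17]
  branch[1] choose=3:
    throw(3) @ H1 caught ⇒ 17
    H2 returns [17]
= [17, 17]

Answer: [17, 17]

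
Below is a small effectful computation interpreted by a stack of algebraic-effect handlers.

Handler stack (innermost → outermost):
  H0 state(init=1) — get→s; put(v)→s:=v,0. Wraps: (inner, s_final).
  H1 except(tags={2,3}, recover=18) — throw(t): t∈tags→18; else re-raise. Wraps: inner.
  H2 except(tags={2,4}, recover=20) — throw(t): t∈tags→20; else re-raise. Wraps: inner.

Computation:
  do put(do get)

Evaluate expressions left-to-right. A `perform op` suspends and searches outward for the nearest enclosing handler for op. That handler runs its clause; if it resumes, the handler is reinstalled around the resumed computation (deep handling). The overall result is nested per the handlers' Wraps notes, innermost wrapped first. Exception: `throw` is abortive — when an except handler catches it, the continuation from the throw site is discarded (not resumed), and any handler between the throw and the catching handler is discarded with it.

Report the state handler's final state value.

Answer: 1

Evaluation trace:
get @ H0 ⇒ 1
put(1) @ H0 ⇒ s:=1
H0 returns (0, 1)
H1 returns (0, 1)
H2 returns (0, 1)
= (0, 1)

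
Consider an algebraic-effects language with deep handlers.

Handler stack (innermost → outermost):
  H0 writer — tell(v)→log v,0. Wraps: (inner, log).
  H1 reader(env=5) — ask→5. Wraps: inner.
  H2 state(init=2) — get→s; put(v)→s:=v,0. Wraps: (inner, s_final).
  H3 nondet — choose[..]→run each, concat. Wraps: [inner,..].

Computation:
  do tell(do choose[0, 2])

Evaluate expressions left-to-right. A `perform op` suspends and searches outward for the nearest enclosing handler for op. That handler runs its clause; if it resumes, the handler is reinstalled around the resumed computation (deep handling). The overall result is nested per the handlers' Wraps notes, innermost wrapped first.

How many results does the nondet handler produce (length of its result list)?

Step-by-step:
choose[0, 2] @ H3
  branch[0] choose=0:
    tell(0) @ H0 ⇒ log+=0
    H0 returns (0, (0))
    H1 returns (0, (0))
    H2 returns ((0, (0)), 2)
    H3 returns [((0, (0)), 2)]
  branch[1] choose=2:
    tell(2) @ H0 ⇒ log+=2
    H0 returns (0, (2))
    H1 returns (0, (2))
    H2 returns ((0, (2)), 2)
    H3 returns [((0, (2)), 2)]
= [((0, (0)), 2), ((0, (2)), 2)]

Answer: 2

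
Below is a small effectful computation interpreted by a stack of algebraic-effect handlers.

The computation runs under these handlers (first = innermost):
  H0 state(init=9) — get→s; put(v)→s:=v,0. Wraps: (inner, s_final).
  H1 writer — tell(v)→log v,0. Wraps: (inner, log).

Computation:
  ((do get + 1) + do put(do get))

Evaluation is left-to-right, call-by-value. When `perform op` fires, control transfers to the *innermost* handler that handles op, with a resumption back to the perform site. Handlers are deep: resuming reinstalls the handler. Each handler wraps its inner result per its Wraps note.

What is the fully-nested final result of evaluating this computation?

Step-by-step:
get @ H0 ⇒ 9
get @ H0 ⇒ 9
put(9) @ H0 ⇒ s:=9
H0 returns (10, 9)
H1 returns ((10, 9), ())
= ((10, 9), ())

Answer: ((10, 9), ())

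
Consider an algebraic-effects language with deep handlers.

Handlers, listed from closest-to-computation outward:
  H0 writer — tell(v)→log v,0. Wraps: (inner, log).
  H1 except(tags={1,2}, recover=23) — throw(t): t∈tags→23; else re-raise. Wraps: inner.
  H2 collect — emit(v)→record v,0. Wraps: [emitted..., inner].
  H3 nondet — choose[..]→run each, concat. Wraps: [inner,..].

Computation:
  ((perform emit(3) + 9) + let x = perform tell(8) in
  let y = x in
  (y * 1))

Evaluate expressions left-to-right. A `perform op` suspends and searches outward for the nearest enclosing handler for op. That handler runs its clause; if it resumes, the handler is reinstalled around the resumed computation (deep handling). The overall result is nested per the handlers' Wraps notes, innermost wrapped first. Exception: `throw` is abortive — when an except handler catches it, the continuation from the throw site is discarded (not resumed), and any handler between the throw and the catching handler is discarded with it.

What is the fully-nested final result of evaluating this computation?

Working:
emit(3) @ H2 ⇒ out+=3
tell(8) @ H0 ⇒ log+=8
H0 returns (9, (8))
H1 returns (9, (8))
H2 returns [3, (9, (8))]
H3 returns [[3, (9, (8))]]
= [[3, (9, (8))]]

Answer: [[3, (9, (8))]]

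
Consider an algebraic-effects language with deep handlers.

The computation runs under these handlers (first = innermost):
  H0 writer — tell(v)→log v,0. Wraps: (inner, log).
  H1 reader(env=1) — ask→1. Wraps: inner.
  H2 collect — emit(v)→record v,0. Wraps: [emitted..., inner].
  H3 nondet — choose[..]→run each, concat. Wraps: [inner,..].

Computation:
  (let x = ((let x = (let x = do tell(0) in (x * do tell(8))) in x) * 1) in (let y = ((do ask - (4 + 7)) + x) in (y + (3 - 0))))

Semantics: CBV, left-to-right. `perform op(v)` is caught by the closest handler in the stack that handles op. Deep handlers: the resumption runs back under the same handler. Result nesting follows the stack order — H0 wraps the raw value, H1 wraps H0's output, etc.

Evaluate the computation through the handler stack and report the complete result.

Answer: [[(-7, (0, 8))]]

Working:
tell(0) @ H0 ⇒ log+=0
tell(8) @ H0 ⇒ log+=8
ask @ H1 ⇒ 1
H0 returns (-7, (0, 8))
H1 returns (-7, (0, 8))
H2 returns [(-7, (0, 8))]
H3 returns [[(-7, (0, 8))]]
= [[(-7, (0, 8))]]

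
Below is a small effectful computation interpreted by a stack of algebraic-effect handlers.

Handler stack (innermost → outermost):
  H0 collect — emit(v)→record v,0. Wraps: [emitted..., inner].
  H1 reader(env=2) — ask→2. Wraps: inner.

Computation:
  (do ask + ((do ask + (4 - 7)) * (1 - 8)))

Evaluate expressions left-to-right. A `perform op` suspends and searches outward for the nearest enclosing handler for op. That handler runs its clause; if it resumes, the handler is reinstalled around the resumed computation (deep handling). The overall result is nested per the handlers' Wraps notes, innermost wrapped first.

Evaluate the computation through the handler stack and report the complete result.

Evaluation trace:
ask @ H1 ⇒ 2
ask @ H1 ⇒ 2
H0 returns [9]
H1 returns [9]
= [9]

Answer: [9]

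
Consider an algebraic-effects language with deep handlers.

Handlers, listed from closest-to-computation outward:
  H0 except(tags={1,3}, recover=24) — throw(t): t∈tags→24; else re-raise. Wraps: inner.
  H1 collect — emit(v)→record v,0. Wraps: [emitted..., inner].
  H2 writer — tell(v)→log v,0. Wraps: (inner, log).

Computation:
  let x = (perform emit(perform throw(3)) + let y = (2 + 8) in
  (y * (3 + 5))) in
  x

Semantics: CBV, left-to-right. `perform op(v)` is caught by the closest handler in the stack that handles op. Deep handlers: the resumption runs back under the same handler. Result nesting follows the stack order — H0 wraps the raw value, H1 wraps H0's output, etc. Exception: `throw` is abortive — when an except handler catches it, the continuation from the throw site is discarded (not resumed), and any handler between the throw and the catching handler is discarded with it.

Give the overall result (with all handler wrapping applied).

Answer: ([24], ())

Evaluation trace:
throw(3) @ H0 caught ⇒ 24
H1 returns [24]
H2 returns ([24], ())
= ([24], ())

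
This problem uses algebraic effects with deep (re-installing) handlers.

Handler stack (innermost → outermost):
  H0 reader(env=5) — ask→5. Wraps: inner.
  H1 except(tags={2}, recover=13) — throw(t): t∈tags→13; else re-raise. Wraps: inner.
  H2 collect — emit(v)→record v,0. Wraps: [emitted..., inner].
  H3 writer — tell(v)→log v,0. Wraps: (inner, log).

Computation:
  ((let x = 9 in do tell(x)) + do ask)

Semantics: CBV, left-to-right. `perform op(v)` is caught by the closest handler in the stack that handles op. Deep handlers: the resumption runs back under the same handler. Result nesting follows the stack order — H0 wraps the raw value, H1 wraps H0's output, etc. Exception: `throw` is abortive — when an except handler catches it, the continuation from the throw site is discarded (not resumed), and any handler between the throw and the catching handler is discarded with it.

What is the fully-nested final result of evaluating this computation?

Answer: ([5], (9))

Evaluation trace:
tell(9) @ H3 ⇒ log+=9
ask @ H0 ⇒ 5
H0 returns 5
H1 returns 5
H2 returns [5]
H3 returns ([5], (9))
= ([5], (9))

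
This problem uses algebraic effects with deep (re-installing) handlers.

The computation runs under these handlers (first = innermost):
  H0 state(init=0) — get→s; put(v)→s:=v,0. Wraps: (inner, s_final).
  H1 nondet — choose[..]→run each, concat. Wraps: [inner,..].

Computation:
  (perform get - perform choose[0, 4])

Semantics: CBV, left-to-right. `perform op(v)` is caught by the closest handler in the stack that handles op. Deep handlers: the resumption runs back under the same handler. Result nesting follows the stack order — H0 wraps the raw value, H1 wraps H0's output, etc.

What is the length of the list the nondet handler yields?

Answer: 2

Working:
get @ H0 ⇒ 0
choose[0, 4] @ H1
  branch[0] choose=0:
    H0 returns (0, 0)
    H1 returns [(0, 0)]
  branch[1] choose=4:
    H0 returns (-4, 0)
    H1 returns [(-4, 0)]
= [(0, 0), (-4, 0)]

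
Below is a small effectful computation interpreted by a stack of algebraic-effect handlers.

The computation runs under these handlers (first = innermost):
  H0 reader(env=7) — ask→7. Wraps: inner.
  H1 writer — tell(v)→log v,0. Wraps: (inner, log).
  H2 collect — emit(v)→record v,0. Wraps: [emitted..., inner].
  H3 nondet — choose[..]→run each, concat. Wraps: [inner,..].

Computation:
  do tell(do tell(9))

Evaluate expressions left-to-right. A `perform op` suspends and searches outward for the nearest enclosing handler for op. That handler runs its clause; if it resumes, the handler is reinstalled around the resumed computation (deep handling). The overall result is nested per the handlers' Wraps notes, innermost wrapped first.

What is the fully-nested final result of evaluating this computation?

Evaluation trace:
tell(9) @ H1 ⇒ log+=9
tell(0) @ H1 ⇒ log+=0
H0 returns 0
H1 returns (0, (9, 0))
H2 returns [(0, (9, 0))]
H3 returns [[(0, (9, 0))]]
= [[(0, (9, 0))]]

Answer: [[(0, (9, 0))]]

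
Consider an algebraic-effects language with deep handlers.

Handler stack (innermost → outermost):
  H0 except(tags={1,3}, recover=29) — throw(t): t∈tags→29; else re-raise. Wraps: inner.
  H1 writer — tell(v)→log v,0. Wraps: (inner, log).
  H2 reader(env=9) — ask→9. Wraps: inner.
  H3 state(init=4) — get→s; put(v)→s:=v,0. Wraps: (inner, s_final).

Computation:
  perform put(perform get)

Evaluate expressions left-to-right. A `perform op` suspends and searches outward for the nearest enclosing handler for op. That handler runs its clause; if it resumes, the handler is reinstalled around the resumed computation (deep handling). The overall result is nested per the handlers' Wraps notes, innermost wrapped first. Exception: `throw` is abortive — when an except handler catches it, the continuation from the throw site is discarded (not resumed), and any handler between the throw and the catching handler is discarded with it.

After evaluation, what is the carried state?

Answer: 4

Step-by-step:
get @ H3 ⇒ 4
put(4) @ H3 ⇒ s:=4
H0 returns 0
H1 returns (0, ())
H2 returns (0, ())
H3 returns ((0, ()), 4)
= ((0, ()), 4)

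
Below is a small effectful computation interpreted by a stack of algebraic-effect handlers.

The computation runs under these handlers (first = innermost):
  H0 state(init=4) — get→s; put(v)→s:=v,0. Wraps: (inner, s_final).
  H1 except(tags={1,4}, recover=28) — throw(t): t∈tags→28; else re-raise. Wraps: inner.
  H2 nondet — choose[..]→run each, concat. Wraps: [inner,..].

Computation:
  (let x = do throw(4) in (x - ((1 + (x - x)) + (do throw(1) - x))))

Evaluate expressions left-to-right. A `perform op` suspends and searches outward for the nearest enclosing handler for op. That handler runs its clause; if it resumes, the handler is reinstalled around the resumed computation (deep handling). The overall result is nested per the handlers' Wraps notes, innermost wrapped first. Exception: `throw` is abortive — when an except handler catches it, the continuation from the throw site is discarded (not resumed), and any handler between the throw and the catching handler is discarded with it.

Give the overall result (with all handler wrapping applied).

Answer: [28]

Evaluation trace:
throw(4) @ H1 caught ⇒ 28
H2 returns [28]
= [28]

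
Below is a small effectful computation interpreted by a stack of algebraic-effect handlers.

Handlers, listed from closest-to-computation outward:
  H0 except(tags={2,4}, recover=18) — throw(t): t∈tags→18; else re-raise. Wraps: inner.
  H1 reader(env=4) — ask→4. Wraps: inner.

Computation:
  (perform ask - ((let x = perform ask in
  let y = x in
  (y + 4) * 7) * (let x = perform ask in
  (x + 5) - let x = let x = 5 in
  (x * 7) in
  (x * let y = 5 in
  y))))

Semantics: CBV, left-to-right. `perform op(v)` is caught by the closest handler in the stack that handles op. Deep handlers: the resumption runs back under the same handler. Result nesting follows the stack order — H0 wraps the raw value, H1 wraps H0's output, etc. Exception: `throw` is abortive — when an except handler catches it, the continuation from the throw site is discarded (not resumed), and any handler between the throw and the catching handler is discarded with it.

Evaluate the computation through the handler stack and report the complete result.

Evaluation trace:
ask @ H1 ⇒ 4
ask @ H1 ⇒ 4
ask @ H1 ⇒ 4
H0 returns 9300
H1 returns 9300
= 9300

Answer: 9300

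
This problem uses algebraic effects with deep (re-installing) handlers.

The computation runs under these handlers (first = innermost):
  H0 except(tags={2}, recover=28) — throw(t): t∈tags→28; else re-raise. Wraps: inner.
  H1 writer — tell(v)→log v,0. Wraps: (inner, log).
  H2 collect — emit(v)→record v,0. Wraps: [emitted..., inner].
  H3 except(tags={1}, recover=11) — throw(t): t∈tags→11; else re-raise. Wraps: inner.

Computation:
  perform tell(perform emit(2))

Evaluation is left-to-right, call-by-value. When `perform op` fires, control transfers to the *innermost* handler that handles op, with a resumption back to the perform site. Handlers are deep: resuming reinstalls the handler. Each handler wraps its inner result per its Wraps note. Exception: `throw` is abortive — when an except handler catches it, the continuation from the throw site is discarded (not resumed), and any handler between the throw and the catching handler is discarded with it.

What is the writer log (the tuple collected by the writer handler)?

Evaluation trace:
emit(2) @ H2 ⇒ out+=2
tell(0) @ H1 ⇒ log+=0
H0 returns 0
H1 returns (0, (0))
H2 returns [2, (0, (0))]
H3 returns [2, (0, (0))]
= [2, (0, (0))]

Answer: (0)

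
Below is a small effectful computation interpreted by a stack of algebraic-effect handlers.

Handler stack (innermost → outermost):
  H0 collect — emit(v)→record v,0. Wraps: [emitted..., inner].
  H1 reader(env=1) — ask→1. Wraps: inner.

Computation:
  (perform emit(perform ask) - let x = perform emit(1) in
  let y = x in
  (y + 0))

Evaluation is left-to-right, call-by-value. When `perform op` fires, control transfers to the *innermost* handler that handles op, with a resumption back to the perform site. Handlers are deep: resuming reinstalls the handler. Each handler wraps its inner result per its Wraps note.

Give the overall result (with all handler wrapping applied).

Answer: [1, 1, 0]

Step-by-step:
ask @ H1 ⇒ 1
emit(1) @ H0 ⇒ out+=1
emit(1) @ H0 ⇒ out+=1
H0 returns [1, 1, 0]
H1 returns [1, 1, 0]
= [1, 1, 0]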